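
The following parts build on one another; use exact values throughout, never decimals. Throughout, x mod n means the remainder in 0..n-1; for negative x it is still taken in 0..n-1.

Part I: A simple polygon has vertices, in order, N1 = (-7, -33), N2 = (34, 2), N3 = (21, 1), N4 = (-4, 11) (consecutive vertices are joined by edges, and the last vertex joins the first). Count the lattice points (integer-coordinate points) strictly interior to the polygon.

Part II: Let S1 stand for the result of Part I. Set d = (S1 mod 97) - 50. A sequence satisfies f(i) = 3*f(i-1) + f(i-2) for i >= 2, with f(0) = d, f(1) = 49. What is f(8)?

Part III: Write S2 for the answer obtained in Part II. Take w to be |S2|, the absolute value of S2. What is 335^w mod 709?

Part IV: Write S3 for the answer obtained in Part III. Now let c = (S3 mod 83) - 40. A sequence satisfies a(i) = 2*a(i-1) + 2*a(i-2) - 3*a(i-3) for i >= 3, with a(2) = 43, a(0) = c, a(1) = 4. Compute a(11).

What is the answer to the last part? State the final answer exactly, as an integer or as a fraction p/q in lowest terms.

10339

Part I: cross terms: (-7*2 - 34*-33)=1108, (34*1 - 21*2)=-8, (21*11 - -4*1)=235, (-4*-33 - -7*11)=209; twice the area = |1544| = 1544; area = 772; boundary points = 1 + 1 + 5 + 1 = 8; strictly interior points = area - boundary/2 + 1 = 769; answer 769
Part II: S1 = 769; d = 40; f(2) = 3*(49) + 1*(40) = 187; iterating: f(2)=187, f(3)=610, f(4)=2017, f(5)=6661, f(6)=22000, f(7)=72661, f(8)=239983; answer 239983
Part III: S2 = 239983; w = 239983; squarings mod 709: 335^1=335, 335^2=203, 335^4=87, 335^8=479, 335^16=434, 335^32=471, 335^64=633, 335^128=104, 335^256=181, 335^512=147, 335^1024=339, 335^2048=63, 335^4096=424, 335^8192=399, 335^16384=385, 335^32768=44, 335^65536=518, 335^131072=322; 335^239983 = 335^1 * 335^2 * 335^4 * 335^8 * 335^32 * 335^64 * 335^256 * 335^2048 * 335^8192 * 335^32768 * 335^65536 * 335^131072 = 319 (mod 709); answer 319
Part IV: S3 = 319; c = 30; a(3) = 2*(43) + 2*(4) - 3*(30) = 4; iterating: a(3)=4, a(4)=82, a(5)=43, a(6)=238, a(7)=316, a(8)=979, a(9)=1876, a(10)=4762, a(11)=10339; answer 10339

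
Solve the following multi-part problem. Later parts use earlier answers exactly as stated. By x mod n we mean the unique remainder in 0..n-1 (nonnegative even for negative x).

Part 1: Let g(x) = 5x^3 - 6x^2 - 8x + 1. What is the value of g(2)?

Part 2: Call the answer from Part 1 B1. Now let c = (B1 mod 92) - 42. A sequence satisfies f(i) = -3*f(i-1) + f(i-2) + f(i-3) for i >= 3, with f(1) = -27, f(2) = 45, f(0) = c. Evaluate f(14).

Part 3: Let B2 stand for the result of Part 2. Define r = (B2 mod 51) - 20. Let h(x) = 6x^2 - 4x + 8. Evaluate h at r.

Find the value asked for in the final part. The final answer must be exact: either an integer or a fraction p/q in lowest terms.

1810

Part 1: 5*(2)^3 - 6*(2)^2 - 8*(2)^1 + 1 = (40) + (-24) + (-16) + (1) = 1; answer 1
Part 2: B1 = 1; c = -41; f(3) = -3*(45) + 1*(-27) + 1*(-41) = -203; iterating: f(3)=-203, f(4)=627, f(5)=-2039, f(6)=6541, f(7)=-21035, f(8)=67607, f(9)=-217315, f(10)=698517, f(11)=-2245259, f(12)=7216979, f(13)=-23197679, f(14)=74564757; answer 74564757
Part 3: B2 = 74564757; r = -17; 6*(-17)^2 - 4*(-17)^1 + 8 = (1734) + (68) + (8) = 1810; answer 1810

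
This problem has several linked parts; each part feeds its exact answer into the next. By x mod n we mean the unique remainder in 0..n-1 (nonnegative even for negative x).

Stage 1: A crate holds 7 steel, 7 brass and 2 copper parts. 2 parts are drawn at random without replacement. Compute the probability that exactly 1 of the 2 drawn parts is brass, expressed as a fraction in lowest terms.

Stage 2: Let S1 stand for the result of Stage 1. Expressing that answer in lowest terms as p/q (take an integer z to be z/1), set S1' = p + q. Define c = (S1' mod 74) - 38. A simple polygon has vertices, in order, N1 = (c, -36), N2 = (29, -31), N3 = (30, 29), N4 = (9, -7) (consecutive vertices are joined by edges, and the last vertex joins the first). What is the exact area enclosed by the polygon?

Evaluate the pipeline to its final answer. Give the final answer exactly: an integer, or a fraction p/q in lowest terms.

Stage 1: total draws C(16,2) = 120; favorable C(7,1)*C(9,1) = 63; P = 21/40; answer 21/40
Stage 2: S1 = 21/40; threaded value p + q = 61; c = 23; cross terms: (23*-31 - 29*-36)=331, (29*29 - 30*-31)=1771, (30*-7 - 9*29)=-471, (9*-36 - 23*-7)=-163; twice the area = |1468| = 1468; area = 734; answer 734

734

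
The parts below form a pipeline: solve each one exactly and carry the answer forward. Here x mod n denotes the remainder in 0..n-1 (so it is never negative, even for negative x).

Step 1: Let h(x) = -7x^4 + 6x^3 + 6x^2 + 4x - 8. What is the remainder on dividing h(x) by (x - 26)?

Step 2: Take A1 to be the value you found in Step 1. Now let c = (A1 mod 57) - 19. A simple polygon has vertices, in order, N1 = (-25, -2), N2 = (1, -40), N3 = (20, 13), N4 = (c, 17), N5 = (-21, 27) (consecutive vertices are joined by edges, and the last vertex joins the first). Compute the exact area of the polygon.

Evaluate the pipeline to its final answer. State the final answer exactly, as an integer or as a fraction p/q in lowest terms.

Step 1: remainder = value at the root: -7*(26)^4 + 6*(26)^3 + 6*(26)^2 + 4*(26)^1 - 8 = (-3198832) + (105456) + (4056) + (104) + (-8) = -3089224; answer -3089224
Step 2: A1 = -3089224; c = -14; cross terms: (-25*-40 - 1*-2)=1002, (1*13 - 20*-40)=813, (20*17 - -14*13)=522, (-14*27 - -21*17)=-21, (-21*-2 - -25*27)=717; twice the area = |3033| = 3033; area = 3033/2; answer 3033/2

3033/2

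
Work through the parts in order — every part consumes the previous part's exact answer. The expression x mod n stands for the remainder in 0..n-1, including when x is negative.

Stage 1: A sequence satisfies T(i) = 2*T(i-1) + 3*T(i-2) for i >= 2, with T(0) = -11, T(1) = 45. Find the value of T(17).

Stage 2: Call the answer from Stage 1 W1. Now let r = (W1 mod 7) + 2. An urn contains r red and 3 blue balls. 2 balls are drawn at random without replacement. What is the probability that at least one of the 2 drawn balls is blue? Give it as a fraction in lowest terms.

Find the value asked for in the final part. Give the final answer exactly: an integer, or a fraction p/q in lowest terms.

Stage 1: T(2) = 2*(45) + 3*(-11) = 57; iterating: T(2)=57, T(3)=249, T(4)=669, T(5)=2085, T(6)=6177, T(7)=18609, T(8)=55749, T(9)=167325, T(10)=501897, T(11)=1505769, T(12)=4517229, T(13)=13551765, T(14)=40655217, T(15)=121965729, T(16)=365897109, T(17)=1097691405; answer 1097691405
Stage 2: W1 = 1097691405; r = 8; total draws C(11,2) = 55; complement C(8,2) = 28; favorable 55 - 28 = 27; P = 27/55; answer 27/55

27/55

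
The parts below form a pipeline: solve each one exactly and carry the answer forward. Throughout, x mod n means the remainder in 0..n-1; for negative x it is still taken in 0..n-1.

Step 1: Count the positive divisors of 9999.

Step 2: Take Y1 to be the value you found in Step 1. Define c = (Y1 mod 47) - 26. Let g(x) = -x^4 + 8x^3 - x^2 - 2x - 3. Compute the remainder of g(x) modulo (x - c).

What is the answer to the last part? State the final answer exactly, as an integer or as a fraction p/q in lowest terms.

-60539

Step 1: 9999 = 3^2 * 11 * 101; number of divisors = (2+1) * (1+1) * (1+1) = 12; answer 12
Step 2: Y1 = 12; c = -14; remainder = value at the root: -1*(-14)^4 + 8*(-14)^3 - 1*(-14)^2 - 2*(-14)^1 - 3 = (-38416) + (-21952) + (-196) + (28) + (-3) = -60539; answer -60539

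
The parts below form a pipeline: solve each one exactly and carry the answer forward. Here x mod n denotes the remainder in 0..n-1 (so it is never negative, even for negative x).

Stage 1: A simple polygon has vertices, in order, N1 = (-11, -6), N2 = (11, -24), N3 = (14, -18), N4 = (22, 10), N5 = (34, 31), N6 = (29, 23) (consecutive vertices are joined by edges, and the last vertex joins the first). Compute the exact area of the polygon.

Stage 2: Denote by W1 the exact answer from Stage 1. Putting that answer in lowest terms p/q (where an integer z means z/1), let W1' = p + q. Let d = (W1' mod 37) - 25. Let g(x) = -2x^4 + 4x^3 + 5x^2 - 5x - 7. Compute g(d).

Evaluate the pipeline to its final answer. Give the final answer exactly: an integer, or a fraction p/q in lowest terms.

-5

Stage 1: cross terms: (-11*-24 - 11*-6)=330, (11*-18 - 14*-24)=138, (14*10 - 22*-18)=536, (22*31 - 34*10)=342, (34*23 - 29*31)=-117, (29*-6 - -11*23)=79; twice the area = |1308| = 1308; area = 654; answer 654
Stage 2: W1 = 654; threaded value p + q = 655; d = 1; -2*(1)^4 + 4*(1)^3 + 5*(1)^2 - 5*(1)^1 - 7 = (-2) + (4) + (5) + (-5) + (-7) = -5; answer -5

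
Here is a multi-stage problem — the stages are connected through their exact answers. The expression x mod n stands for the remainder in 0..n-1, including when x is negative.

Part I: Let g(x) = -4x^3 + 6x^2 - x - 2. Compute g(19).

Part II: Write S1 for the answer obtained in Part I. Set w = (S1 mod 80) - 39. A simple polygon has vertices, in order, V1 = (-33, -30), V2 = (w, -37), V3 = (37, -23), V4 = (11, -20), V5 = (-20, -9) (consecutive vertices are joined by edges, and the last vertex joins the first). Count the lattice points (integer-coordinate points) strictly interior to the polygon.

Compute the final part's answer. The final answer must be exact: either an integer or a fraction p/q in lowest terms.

1051

Part I: -4*(19)^3 + 6*(19)^2 - 1*(19)^1 - 2 = (-27436) + (2166) + (-19) + (-2) = -25291; answer -25291
Part II: S1 = -25291; w = 30; cross terms: (-33*-37 - 30*-30)=2121, (30*-23 - 37*-37)=679, (37*-20 - 11*-23)=-487, (11*-9 - -20*-20)=-499, (-20*-30 - -33*-9)=303; twice the area = |2117| = 2117; area = 2117/2; boundary points = 7 + 7 + 1 + 1 + 1 = 17; strictly interior points = area - boundary/2 + 1 = 1051; answer 1051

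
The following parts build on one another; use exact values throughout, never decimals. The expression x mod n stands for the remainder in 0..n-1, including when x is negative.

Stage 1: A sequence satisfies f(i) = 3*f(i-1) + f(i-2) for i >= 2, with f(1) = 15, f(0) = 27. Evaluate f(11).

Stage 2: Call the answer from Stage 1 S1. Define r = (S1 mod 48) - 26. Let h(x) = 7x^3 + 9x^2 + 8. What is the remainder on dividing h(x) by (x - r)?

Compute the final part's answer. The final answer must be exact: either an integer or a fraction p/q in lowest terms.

Stage 1: f(2) = 3*(15) + 1*(27) = 72; iterating: f(2)=72, f(3)=231, f(4)=765, f(5)=2526, f(6)=8343, f(7)=27555, f(8)=91008, f(9)=300579, f(10)=992745, f(11)=3278814; answer 3278814
Stage 2: S1 = 3278814; r = 4; remainder = value at the root: 7*(4)^3 + 9*(4)^2 + 8 = (448) + (144) + (8) = 600; answer 600

600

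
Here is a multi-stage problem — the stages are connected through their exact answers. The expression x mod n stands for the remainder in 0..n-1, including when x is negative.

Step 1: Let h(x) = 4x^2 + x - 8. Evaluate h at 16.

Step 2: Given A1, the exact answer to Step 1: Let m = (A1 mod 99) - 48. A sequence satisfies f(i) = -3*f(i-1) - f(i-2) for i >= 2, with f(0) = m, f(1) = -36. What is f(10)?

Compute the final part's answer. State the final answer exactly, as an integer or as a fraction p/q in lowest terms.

Step 1: 4*(16)^2 + 1*(16)^1 - 8 = (1024) + (16) + (-8) = 1032; answer 1032
Step 2: A1 = 1032; m = -6; f(2) = -3*(-36) - 1*(-6) = 114; iterating: f(2)=114, f(3)=-306, f(4)=804, f(5)=-2106, f(6)=5514, f(7)=-14436, f(8)=37794, f(9)=-98946, f(10)=259044; answer 259044

259044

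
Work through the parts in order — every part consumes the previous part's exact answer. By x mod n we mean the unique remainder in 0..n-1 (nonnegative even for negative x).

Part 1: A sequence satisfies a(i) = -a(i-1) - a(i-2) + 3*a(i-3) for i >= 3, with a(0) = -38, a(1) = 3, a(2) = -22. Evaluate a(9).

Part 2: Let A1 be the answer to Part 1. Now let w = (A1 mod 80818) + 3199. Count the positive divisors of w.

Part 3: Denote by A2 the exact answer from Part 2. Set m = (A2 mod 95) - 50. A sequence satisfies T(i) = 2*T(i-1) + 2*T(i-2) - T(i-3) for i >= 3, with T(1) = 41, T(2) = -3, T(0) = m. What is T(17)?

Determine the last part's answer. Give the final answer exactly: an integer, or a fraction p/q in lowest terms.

Part 1: a(3) = -1*(-22) - 1*(3) + 3*(-38) = -95; iterating: a(3)=-95, a(4)=126, a(5)=-97, a(6)=-314, a(7)=789, a(8)=-766, a(9)=-965; answer -965
Part 2: A1 = -965; w = 83052; 83052 = 2^2 * 3^3 * 769; number of divisors = (2+1) * (3+1) * (1+1) = 24; answer 24
Part 3: A2 = 24; m = -26; T(3) = 2*(-3) + 2*(41) - 1*(-26) = 102; iterating: T(3)=102, T(4)=157, T(5)=521, T(6)=1254, T(7)=3393, T(8)=8773, T(9)=23078, T(10)=60309, T(11)=158001, T(12)=413542, T(13)=1082777, T(14)=2834637, T(15)=7421286, T(16)=19429069, T(17)=50866073; answer 50866073

50866073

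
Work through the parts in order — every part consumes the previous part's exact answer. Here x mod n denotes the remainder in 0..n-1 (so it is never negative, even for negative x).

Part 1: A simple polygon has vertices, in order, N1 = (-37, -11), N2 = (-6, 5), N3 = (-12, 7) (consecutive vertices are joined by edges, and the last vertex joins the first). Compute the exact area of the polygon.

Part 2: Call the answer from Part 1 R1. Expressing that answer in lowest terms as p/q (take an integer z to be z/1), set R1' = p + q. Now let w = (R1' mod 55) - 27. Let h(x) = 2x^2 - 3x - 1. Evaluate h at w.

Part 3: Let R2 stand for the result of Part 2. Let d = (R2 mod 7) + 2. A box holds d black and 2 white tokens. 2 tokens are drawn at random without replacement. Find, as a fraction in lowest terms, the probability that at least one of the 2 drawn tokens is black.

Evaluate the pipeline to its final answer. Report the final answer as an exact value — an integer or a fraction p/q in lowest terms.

Part 1: cross terms: (-37*5 - -6*-11)=-251, (-6*7 - -12*5)=18, (-12*-11 - -37*7)=391; twice the area = |158| = 158; area = 79; answer 79
Part 2: R1 = 79; threaded value p + q = 80; w = -2; 2*(-2)^2 - 3*(-2)^1 - 1 = (8) + (6) + (-1) = 13; answer 13
Part 3: R2 = 13; d = 8; total draws C(10,2) = 45; complement C(2,2) = 1; favorable 45 - 1 = 44; P = 44/45; answer 44/45

44/45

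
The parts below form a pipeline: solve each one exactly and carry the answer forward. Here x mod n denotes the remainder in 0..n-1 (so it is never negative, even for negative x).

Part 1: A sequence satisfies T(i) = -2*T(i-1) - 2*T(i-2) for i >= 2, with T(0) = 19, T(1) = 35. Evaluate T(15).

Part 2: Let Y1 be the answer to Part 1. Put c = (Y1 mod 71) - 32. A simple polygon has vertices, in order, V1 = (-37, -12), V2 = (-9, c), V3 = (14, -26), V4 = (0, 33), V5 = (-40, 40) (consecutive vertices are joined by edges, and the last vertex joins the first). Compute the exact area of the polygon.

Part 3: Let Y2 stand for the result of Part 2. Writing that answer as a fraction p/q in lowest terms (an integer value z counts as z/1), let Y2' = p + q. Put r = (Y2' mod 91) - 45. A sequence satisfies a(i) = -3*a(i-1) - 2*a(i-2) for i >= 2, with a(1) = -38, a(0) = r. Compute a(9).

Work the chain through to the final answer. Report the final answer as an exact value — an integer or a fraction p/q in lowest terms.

-24518

Part 1: T(2) = -2*(35) - 2*(19) = -108; iterating: T(2)=-108, T(3)=146, T(4)=-76, T(5)=-140, T(6)=432, T(7)=-584, T(8)=304, T(9)=560, T(10)=-1728, T(11)=2336, T(12)=-1216, T(13)=-2240, T(14)=6912, T(15)=-9344; answer -9344
Part 2: Y1 = -9344; c = -4; cross terms: (-37*-4 - -9*-12)=40, (-9*-26 - 14*-4)=290, (14*33 - 0*-26)=462, (0*40 - -40*33)=1320, (-40*-12 - -37*40)=1960; twice the area = |4072| = 4072; area = 2036; answer 2036
Part 3: Y2 = 2036; threaded value p + q = 2037; r = -10; a(2) = -3*(-38) - 2*(-10) = 134; iterating: a(2)=134, a(3)=-326, a(4)=710, a(5)=-1478, a(6)=3014, a(7)=-6086, a(8)=12230, a(9)=-24518; answer -24518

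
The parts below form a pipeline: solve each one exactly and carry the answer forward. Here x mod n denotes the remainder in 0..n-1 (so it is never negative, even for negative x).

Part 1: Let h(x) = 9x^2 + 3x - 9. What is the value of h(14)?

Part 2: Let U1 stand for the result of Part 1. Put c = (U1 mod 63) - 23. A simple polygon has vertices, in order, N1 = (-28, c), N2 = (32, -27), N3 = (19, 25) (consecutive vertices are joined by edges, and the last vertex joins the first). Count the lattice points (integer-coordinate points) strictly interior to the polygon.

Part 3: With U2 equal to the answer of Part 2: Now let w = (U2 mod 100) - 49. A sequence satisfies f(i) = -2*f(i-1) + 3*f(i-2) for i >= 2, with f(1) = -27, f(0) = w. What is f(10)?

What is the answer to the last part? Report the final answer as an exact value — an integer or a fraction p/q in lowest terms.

-132894

Part 1: 9*(14)^2 + 3*(14)^1 - 9 = (1764) + (42) + (-9) = 1797; answer 1797
Part 2: U1 = 1797; c = 10; cross terms: (-28*-27 - 32*10)=436, (32*25 - 19*-27)=1313, (19*10 - -28*25)=890; twice the area = |2639| = 2639; area = 2639/2; boundary points = 1 + 13 + 1 = 15; strictly interior points = area - boundary/2 + 1 = 1313; answer 1313
Part 3: U2 = 1313; w = -36; f(2) = -2*(-27) + 3*(-36) = -54; iterating: f(2)=-54, f(3)=27, f(4)=-216, f(5)=513, f(6)=-1674, f(7)=4887, f(8)=-14796, f(9)=44253, f(10)=-132894; answer -132894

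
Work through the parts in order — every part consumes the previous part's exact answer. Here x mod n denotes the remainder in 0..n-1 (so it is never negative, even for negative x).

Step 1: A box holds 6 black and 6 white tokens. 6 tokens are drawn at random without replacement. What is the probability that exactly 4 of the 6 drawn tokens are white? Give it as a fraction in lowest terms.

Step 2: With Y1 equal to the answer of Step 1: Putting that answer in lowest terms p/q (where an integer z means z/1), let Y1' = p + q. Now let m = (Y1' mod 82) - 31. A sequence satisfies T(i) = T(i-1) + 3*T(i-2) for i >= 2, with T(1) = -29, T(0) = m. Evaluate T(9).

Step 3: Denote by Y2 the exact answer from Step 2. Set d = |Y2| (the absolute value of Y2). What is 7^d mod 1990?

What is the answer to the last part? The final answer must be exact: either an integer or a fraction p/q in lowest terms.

Step 1: total draws C(12,6) = 924; favorable C(6,4)*C(6,2) = 225; P = 75/308; answer 75/308
Step 2: Y1 = 75/308; threaded value p + q = 383; m = 24; T(2) = 1*(-29) + 3*(24) = 43; iterating: T(2)=43, T(3)=-44, T(4)=85, T(5)=-47, T(6)=208, T(7)=67, T(8)=691, T(9)=892; answer 892
Step 3: Y2 = 892; d = 892; squarings mod 1990: 7^1=7, 7^2=49, 7^4=411, 7^8=1761, 7^16=701, 7^32=1861, 7^64=721, 7^128=451, 7^256=421, 7^512=131; 7^892 = 7^4 * 7^8 * 7^16 * 7^32 * 7^64 * 7^256 * 7^512 = 1201 (mod 1990); answer 1201

1201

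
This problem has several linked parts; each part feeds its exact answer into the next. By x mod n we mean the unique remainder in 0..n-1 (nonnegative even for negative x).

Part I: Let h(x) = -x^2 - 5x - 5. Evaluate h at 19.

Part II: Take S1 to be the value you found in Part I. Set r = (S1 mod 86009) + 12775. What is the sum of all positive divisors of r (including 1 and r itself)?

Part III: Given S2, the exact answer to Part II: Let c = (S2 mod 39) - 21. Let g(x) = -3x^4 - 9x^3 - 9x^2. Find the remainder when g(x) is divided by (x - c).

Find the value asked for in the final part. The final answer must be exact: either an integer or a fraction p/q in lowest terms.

Part I: -1*(19)^2 - 5*(19)^1 - 5 = (-361) + (-95) + (-5) = -461; answer -461
Part II: S1 = -461; r = 98323; 98323 is prime, so its only divisors are 1 and 98323; sigma = 1 + 98323 = 98324; answer 98324
Part III: S2 = 98324; c = -16; remainder = value at the root: -3*(-16)^4 - 9*(-16)^3 - 9*(-16)^2 = (-196608) + (36864) + (-2304) = -162048; answer -162048

-162048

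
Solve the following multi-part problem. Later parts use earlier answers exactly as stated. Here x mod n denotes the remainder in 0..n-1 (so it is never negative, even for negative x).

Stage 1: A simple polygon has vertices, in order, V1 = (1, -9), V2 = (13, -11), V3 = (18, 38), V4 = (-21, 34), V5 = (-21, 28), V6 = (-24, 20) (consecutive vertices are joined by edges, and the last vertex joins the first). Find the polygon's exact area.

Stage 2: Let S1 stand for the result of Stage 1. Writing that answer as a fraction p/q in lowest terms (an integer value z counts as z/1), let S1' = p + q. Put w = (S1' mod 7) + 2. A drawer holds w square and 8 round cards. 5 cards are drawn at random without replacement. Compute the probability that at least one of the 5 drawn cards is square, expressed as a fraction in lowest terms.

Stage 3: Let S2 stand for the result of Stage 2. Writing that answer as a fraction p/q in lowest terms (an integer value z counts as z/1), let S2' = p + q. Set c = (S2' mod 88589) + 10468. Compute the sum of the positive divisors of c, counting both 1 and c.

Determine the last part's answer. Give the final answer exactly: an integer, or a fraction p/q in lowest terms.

Stage 1: cross terms: (1*-11 - 13*-9)=106, (13*38 - 18*-11)=692, (18*34 - -21*38)=1410, (-21*28 - -21*34)=126, (-21*20 - -24*28)=252, (-24*-9 - 1*20)=196; twice the area = |2782| = 2782; area = 1391; answer 1391
Stage 2: S1 = 1391; threaded value p + q = 1392; w = 8; total draws C(16,5) = 4368; complement C(8,5) = 56; favorable 4368 - 56 = 4312; P = 77/78; answer 77/78
Stage 3: S2 = 77/78; threaded value p + q = 155; c = 10623; 10623 = 3 * 3541; sigma = (1 + 3) * (1 + 3541) = 4 * 3542 = 14168; answer 14168

14168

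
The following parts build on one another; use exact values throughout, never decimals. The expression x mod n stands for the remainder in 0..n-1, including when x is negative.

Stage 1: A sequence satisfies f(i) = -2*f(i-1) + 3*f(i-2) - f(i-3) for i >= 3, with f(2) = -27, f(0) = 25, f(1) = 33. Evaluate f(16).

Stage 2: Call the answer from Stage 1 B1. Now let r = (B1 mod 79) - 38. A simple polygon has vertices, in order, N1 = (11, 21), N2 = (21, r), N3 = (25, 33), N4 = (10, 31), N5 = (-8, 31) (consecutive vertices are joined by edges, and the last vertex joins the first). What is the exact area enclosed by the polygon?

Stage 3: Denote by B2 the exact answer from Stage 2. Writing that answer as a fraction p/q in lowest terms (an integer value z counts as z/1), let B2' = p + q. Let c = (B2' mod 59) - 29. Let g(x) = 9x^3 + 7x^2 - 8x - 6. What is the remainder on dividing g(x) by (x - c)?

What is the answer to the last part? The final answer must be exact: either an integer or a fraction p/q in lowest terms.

Stage 1: f(3) = -2*(-27) + 3*(33) - 1*(25) = 128; iterating: f(3)=128, f(4)=-370, f(5)=1151, f(6)=-3540, f(7)=10903, f(8)=-33577, f(9)=103403, f(10)=-318440, f(11)=980666, f(12)=-3020055, f(13)=9300548, f(14)=-28641927, f(15)=88205553, f(16)=-271637435; answer -271637435
Stage 2: B1 = -271637435; r = -2; cross terms: (11*-2 - 21*21)=-463, (21*33 - 25*-2)=743, (25*31 - 10*33)=445, (10*31 - -8*31)=558, (-8*21 - 11*31)=-509; twice the area = |774| = 774; area = 387; answer 387
Stage 3: B2 = 387; threaded value p + q = 388; c = 5; remainder = value at the root: 9*(5)^3 + 7*(5)^2 - 8*(5)^1 - 6 = (1125) + (175) + (-40) + (-6) = 1254; answer 1254

1254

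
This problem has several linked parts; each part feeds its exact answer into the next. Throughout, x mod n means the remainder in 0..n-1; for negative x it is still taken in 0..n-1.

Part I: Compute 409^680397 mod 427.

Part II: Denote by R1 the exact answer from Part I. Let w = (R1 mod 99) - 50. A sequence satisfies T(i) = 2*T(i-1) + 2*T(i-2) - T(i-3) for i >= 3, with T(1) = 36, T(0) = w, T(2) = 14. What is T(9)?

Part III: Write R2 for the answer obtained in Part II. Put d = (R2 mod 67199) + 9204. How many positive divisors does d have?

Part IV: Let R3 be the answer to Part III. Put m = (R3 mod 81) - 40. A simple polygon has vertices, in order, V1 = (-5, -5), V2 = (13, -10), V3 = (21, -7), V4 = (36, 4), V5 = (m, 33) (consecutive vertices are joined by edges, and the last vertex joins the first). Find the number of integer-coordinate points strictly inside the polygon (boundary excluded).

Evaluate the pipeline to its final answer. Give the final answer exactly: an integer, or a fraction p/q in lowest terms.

Part I: squarings mod 427: 409^1=409, 409^2=324, 409^4=361, 409^8=86, 409^16=137, 409^32=408, 409^64=361, 409^128=86, 409^256=137, 409^512=408, 409^1024=361, 409^2048=86, 409^4096=137, 409^8192=408, 409^16384=361, 409^32768=86, 409^65536=137, 409^131072=408, 409^262144=361, 409^524288=86; 409^680397 = 409^1 * 409^4 * 409^8 * 409^64 * 409^128 * 409^256 * 409^8192 * 409^16384 * 409^131072 * 409^524288 = 272 (mod 427); answer 272
Part II: R1 = 272; w = 24; T(3) = 2*(14) + 2*(36) - 1*(24) = 76; iterating: T(3)=76, T(4)=144, T(5)=426, T(6)=1064, T(7)=2836, T(8)=7374, T(9)=19356; answer 19356
Part III: R2 = 19356; d = 28560; 28560 = 2^4 * 3 * 5 * 7 * 17; number of divisors = (4+1) * (1+1) * (1+1) * (1+1) * (1+1) = 80; answer 80
Part IV: R3 = 80; m = 40; cross terms: (-5*-10 - 13*-5)=115, (13*-7 - 21*-10)=119, (21*4 - 36*-7)=336, (36*33 - 40*4)=1028, (40*-5 - -5*33)=-35; twice the area = |1563| = 1563; area = 1563/2; boundary points = 1 + 1 + 1 + 1 + 1 = 5; strictly interior points = area - boundary/2 + 1 = 780; answer 780

780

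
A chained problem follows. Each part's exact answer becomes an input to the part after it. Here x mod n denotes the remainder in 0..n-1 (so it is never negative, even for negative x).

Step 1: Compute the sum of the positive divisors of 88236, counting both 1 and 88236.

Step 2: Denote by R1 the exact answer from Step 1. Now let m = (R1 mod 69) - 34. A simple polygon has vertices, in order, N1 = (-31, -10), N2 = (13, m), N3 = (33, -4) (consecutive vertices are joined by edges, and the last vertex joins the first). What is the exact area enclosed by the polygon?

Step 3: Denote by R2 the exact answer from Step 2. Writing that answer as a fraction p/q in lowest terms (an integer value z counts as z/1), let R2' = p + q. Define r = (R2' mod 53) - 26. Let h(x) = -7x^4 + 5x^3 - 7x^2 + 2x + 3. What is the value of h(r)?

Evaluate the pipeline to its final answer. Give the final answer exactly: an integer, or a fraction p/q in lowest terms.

-5182

Step 1: 88236 = 2^2 * 3^3 * 19 * 43; sigma = (1 + 2 + 4) * (1 + 3 + 9 + 27) * (1 + 19) * (1 + 43) = 7 * 40 * 20 * 44 = 246400; answer 246400
Step 2: R1 = 246400; m = -33; cross terms: (-31*-33 - 13*-10)=1153, (13*-4 - 33*-33)=1037, (33*-10 - -31*-4)=-454; twice the area = |1736| = 1736; area = 868; answer 868
Step 3: R2 = 868; threaded value p + q = 869; r = -5; -7*(-5)^4 + 5*(-5)^3 - 7*(-5)^2 + 2*(-5)^1 + 3 = (-4375) + (-625) + (-175) + (-10) + (3) = -5182; answer -5182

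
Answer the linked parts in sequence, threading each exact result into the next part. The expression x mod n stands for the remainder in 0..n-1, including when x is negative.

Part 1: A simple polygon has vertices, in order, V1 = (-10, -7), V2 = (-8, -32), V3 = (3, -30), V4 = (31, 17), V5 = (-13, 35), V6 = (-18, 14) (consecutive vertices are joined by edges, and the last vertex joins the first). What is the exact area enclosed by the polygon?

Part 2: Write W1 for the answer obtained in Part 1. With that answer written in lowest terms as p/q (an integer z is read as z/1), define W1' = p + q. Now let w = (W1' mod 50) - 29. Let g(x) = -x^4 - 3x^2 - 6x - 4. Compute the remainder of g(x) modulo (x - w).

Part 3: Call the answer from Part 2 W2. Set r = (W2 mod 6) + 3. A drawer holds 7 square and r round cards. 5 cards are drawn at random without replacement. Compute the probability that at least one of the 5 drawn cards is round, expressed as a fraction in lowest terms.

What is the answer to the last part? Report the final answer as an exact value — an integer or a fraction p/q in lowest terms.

Part 1: cross terms: (-10*-32 - -8*-7)=264, (-8*-30 - 3*-32)=336, (3*17 - 31*-30)=981, (31*35 - -13*17)=1306, (-13*14 - -18*35)=448, (-18*-7 - -10*14)=266; twice the area = |3601| = 3601; area = 3601/2; answer 3601/2
Part 2: W1 = 3601/2; threaded value p + q = 3603; w = -26; remainder = value at the root: -1*(-26)^4 - 3*(-26)^2 - 6*(-26)^1 - 4 = (-456976) + (-2028) + (156) + (-4) = -458852; answer -458852
Part 3: W2 = -458852; r = 7; total draws C(14,5) = 2002; complement C(7,5) = 21; favorable 2002 - 21 = 1981; P = 283/286; answer 283/286

283/286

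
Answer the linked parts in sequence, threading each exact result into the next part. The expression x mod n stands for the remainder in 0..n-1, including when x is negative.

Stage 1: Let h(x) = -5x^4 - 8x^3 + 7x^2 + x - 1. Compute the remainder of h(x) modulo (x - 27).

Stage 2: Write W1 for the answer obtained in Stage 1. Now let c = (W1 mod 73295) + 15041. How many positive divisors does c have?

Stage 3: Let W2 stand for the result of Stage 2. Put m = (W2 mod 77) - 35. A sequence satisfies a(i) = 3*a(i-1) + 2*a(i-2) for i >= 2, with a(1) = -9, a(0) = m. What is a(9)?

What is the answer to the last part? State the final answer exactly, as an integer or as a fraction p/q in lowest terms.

-590565

Stage 1: remainder = value at the root: -5*(27)^4 - 8*(27)^3 + 7*(27)^2 + 1*(27)^1 - 1 = (-2657205) + (-157464) + (5103) + (27) + (-1) = -2809540; answer -2809540
Stage 2: W1 = -2809540; c = 64006; 64006 = 2 * 32003; number of divisors = (1+1) * (1+1) = 4; answer 4
Stage 3: W2 = 4; m = -31; a(2) = 3*(-9) + 2*(-31) = -89; iterating: a(2)=-89, a(3)=-285, a(4)=-1033, a(5)=-3669, a(6)=-13073, a(7)=-46557, a(8)=-165817, a(9)=-590565; answer -590565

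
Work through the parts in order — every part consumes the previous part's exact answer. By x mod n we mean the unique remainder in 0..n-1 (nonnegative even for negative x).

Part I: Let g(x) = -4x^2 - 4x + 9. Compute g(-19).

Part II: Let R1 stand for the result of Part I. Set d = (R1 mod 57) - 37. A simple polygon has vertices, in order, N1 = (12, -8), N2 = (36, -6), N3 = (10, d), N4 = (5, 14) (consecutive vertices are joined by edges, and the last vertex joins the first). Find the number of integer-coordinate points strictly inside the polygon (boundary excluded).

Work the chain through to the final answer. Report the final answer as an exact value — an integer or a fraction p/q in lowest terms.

Part I: -4*(-19)^2 - 4*(-19)^1 + 9 = (-1444) + (76) + (9) = -1359; answer -1359
Part II: R1 = -1359; d = -28; cross terms: (12*-6 - 36*-8)=216, (36*-28 - 10*-6)=-948, (10*14 - 5*-28)=280, (5*-8 - 12*14)=-208; twice the area = |-660| = 660; area = 330; boundary points = 2 + 2 + 1 + 1 = 6; strictly interior points = area - boundary/2 + 1 = 328; answer 328

328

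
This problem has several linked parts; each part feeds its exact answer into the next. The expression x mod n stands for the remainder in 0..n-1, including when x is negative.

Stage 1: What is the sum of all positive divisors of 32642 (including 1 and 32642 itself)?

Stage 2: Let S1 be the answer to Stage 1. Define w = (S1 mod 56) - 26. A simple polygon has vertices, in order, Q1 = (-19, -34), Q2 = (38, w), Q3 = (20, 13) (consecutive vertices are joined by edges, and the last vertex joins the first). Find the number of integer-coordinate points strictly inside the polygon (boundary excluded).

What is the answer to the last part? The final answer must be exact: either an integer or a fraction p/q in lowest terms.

714

Stage 1: 32642 = 2 * 19 * 859; sigma = (1 + 2) * (1 + 19) * (1 + 859) = 3 * 20 * 860 = 51600; answer 51600
Stage 2: S1 = 51600; w = -2; cross terms: (-19*-2 - 38*-34)=1330, (38*13 - 20*-2)=534, (20*-34 - -19*13)=-433; twice the area = |1431| = 1431; area = 1431/2; boundary points = 1 + 3 + 1 = 5; strictly interior points = area - boundary/2 + 1 = 714; answer 714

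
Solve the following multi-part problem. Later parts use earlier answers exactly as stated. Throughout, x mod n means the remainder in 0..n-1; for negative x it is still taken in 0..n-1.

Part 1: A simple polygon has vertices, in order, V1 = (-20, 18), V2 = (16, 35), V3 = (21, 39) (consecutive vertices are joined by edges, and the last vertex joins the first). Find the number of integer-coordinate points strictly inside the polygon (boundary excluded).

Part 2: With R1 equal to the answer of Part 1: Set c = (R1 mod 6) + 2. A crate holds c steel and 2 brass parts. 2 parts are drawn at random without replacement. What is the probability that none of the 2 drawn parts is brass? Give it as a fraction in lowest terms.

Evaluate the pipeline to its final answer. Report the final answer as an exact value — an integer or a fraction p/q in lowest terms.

7/12

Part 1: cross terms: (-20*35 - 16*18)=-988, (16*39 - 21*35)=-111, (21*18 - -20*39)=1158; twice the area = |59| = 59; area = 59/2; boundary points = 1 + 1 + 1 = 3; strictly interior points = area - boundary/2 + 1 = 29; answer 29
Part 2: R1 = 29; c = 7; total draws C(9,2) = 36; favorable C(7,2) = 21; P = 7/12; answer 7/12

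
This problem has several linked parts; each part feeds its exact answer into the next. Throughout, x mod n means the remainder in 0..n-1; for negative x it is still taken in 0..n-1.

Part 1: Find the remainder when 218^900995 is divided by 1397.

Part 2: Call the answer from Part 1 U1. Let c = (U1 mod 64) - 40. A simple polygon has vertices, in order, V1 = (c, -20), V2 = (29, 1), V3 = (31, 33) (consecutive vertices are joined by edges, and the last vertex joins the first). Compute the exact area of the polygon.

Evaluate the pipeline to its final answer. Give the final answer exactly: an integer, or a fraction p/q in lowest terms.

Part 1: squarings mod 1397: 218^1=218, 218^2=26, 218^4=676, 218^8=157, 218^16=900, 218^32=1137, 218^64=544, 218^128=1169, 218^256=295, 218^512=411, 218^1024=1281, 218^2048=883, 218^4096=163, 218^8192=26, 218^16384=676, 218^32768=157, 218^65536=900, 218^131072=1137, 218^262144=544, 218^524288=1169; 218^900995 = 218^1 * 218^2 * 218^128 * 218^256 * 218^512 * 218^1024 * 218^2048 * 218^4096 * 218^8192 * 218^32768 * 218^65536 * 218^262144 * 218^524288 = 133 (mod 1397); answer 133
Part 2: U1 = 133; c = -35; cross terms: (-35*1 - 29*-20)=545, (29*33 - 31*1)=926, (31*-20 - -35*33)=535; twice the area = |2006| = 2006; area = 1003; answer 1003

1003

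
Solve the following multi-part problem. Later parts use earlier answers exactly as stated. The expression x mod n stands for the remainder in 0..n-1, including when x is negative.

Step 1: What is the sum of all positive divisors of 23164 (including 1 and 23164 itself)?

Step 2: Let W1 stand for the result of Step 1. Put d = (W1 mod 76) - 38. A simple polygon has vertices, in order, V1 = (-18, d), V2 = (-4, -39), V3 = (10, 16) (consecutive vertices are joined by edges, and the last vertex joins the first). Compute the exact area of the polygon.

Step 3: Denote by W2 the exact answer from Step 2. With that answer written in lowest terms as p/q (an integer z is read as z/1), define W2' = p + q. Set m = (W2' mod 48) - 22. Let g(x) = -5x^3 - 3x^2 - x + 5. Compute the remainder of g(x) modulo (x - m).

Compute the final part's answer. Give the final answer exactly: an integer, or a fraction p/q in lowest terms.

Step 1: 23164 = 2^2 * 5791; sigma = (1 + 2 + 4) * (1 + 5791) = 7 * 5792 = 40544; answer 40544
Step 2: W1 = 40544; d = -2; cross terms: (-18*-39 - -4*-2)=694, (-4*16 - 10*-39)=326, (10*-2 - -18*16)=268; twice the area = |1288| = 1288; area = 644; answer 644
Step 3: W2 = 644; threaded value p + q = 645; m = -1; remainder = value at the root: -5*(-1)^3 - 3*(-1)^2 - 1*(-1)^1 + 5 = (5) + (-3) + (1) + (5) = 8; answer 8

8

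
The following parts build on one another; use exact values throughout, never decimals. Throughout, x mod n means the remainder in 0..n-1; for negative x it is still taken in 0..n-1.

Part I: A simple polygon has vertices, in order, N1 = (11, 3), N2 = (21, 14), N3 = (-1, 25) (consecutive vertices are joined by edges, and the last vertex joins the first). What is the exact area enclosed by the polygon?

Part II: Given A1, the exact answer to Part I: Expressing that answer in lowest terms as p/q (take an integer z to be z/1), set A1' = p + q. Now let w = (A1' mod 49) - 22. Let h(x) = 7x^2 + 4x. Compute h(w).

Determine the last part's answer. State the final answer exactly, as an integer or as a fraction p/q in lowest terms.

480

Part I: cross terms: (11*14 - 21*3)=91, (21*25 - -1*14)=539, (-1*3 - 11*25)=-278; twice the area = |352| = 352; area = 176; answer 176
Part II: A1 = 176; threaded value p + q = 177; w = 8; 7*(8)^2 + 4*(8)^1 = (448) + (32) = 480; answer 480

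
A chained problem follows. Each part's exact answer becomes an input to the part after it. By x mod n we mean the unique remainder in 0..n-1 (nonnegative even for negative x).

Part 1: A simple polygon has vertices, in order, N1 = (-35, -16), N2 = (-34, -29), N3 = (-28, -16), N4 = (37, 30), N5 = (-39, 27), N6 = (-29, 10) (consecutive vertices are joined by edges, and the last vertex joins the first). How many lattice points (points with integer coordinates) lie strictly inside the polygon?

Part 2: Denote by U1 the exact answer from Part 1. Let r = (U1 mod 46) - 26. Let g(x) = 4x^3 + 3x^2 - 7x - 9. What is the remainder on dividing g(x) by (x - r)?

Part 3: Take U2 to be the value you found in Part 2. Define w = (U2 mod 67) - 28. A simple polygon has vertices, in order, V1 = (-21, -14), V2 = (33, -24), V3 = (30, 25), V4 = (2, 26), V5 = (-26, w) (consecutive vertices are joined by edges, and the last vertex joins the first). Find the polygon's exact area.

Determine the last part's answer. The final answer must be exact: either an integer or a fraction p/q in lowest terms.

Part 1: cross terms: (-35*-29 - -34*-16)=471, (-34*-16 - -28*-29)=-268, (-28*30 - 37*-16)=-248, (37*27 - -39*30)=2169, (-39*10 - -29*27)=393, (-29*-16 - -35*10)=814; twice the area = |3331| = 3331; area = 3331/2; boundary points = 1 + 1 + 1 + 1 + 1 + 2 = 7; strictly interior points = area - boundary/2 + 1 = 1663; answer 1663
Part 2: U1 = 1663; r = -19; remainder = value at the root: 4*(-19)^3 + 3*(-19)^2 - 7*(-19)^1 - 9 = (-27436) + (1083) + (133) + (-9) = -26229; answer -26229
Part 3: U2 = -26229; w = 7; cross terms: (-21*-24 - 33*-14)=966, (33*25 - 30*-24)=1545, (30*26 - 2*25)=730, (2*7 - -26*26)=690, (-26*-14 - -21*7)=511; twice the area = |4442| = 4442; area = 2221; answer 2221

2221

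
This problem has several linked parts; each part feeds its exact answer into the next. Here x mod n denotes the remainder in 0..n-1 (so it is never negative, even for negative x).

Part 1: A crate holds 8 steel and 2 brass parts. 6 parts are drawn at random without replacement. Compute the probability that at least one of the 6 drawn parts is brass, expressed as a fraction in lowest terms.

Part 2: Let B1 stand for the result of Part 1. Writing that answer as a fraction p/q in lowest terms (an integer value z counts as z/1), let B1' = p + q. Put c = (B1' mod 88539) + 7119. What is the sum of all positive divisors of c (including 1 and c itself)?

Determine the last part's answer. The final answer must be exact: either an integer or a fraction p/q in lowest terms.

8176

Part 1: total draws C(10,6) = 210; complement C(8,6) = 28; favorable 210 - 28 = 182; P = 13/15; answer 13/15
Part 2: B1 = 13/15; threaded value p + q = 28; c = 7147; 7147 = 7 * 1021; sigma = (1 + 7) * (1 + 1021) = 8 * 1022 = 8176; answer 8176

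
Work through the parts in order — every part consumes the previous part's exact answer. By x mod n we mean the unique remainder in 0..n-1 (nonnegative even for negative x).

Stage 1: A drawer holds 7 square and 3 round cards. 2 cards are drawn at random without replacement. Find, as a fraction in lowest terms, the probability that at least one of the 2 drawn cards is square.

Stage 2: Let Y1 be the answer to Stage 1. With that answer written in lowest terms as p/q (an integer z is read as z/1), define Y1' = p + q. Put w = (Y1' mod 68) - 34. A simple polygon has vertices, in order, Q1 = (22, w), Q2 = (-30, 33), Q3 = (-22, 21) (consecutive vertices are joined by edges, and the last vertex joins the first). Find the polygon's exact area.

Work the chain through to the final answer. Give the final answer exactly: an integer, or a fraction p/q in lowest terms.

Stage 1: total draws C(10,2) = 45; complement C(3,2) = 3; favorable 45 - 3 = 42; P = 14/15; answer 14/15
Stage 2: Y1 = 14/15; threaded value p + q = 29; w = -5; cross terms: (22*33 - -30*-5)=576, (-30*21 - -22*33)=96, (-22*-5 - 22*21)=-352; twice the area = |320| = 320; area = 160; answer 160

160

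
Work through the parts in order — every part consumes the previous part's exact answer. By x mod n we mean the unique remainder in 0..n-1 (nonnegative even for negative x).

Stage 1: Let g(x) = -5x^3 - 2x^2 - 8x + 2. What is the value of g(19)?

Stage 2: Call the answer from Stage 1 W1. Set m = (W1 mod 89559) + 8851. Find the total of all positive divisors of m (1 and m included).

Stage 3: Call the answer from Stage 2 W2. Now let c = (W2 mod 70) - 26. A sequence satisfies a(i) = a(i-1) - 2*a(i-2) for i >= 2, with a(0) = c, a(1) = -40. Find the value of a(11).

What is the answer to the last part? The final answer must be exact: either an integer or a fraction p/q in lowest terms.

Stage 1: -5*(19)^3 - 2*(19)^2 - 8*(19)^1 + 2 = (-34295) + (-722) + (-152) + (2) = -35167; answer -35167
Stage 2: W1 = -35167; m = 63243; 63243 = 3^2 * 7027; sigma = (1 + 3 + 9) * (1 + 7027) = 13 * 7028 = 91364; answer 91364
Stage 3: W2 = 91364; c = -12; a(2) = 1*(-40) - 2*(-12) = -16; iterating: a(2)=-16, a(3)=64, a(4)=96, a(5)=-32, a(6)=-224, a(7)=-160, a(8)=288, a(9)=608, a(10)=32, a(11)=-1184; answer -1184

-1184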